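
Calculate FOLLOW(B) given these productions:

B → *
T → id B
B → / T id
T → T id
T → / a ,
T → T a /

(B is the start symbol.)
B is the start symbol, so $ ∈ FOLLOW(B).
In T → id B: B is at the end, add FOLLOW(T)

The FOLLOW sets referred to above (computed the same way, to a fixed point):
  FOLLOW(T) = { 'a', 'id' }

Taking the union: FOLLOW(B) = { $, 'a', 'id' }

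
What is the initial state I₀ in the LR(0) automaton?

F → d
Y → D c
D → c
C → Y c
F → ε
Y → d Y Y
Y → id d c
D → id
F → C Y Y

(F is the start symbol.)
First, augment the grammar with F' → F
I₀ = CLOSURE({ [F' → . F] }):
  [F' → . F] has the dot before F: add [F → . d], [F → .], [F → . C Y Y]
  [F → . C Y Y] has the dot before C: add [C → . Y c]
  [C → . Y c] has the dot before Y: add [Y → . D c], [Y → . d Y Y], [Y → . id d c]
  [Y → . D c] has the dot before D: add [D → . c], [D → . id]
No further items can be added.

I₀ = { [C → . Y c], [D → . c], [D → . id], [F → . C Y Y], [F → . d], [F → .], [F' → . F], [Y → . D c], [Y → . d Y Y], [Y → . id d c] }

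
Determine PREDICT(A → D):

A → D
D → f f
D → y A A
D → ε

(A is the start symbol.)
{ $, 'f', 'y' }

PREDICT(A → D) = (FIRST(RHS) \ {ε}) ∪ (FOLLOW(A) if ε ∈ FIRST(RHS), i.e. RHS ⇒* ε)
FIRST(D) = { 'f', 'y', ε }
FIRST(D) = { 'f', 'y', ε }
ε ∈ FIRST(D) (the right-hand side is nullable), so add FOLLOW(A) = { $, 'f', 'y' }
PREDICT(A → D) = { $, 'f', 'y' }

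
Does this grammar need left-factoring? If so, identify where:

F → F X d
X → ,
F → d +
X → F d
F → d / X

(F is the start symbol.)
Yes, F has productions with common prefix 'd'

Left-factoring is needed when two productions for the same non-terminal
share a common prefix on the right-hand side.

Productions for F:
  F → F X d
  F → d +
  F → d / X
Productions for X:
  X → ,
  X → F d

Found common prefix 'd' in productions for F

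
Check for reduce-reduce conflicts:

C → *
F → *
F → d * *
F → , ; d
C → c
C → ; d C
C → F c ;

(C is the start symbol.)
Augment with C' → C and build the canonical LR(0) collection (I0 = CLOSURE({[C' → . C]}), then GOTO on every symbol after a dot until no new states appear). It has 16 states:
  I0: { [C → . *], [C → . ; d C], [C → . F c ;], [C → . c], [C' → . C], [F → . *], [F → . , ; d], [F → . d * *] }  — shift
  I1: { [C → * .], [F → * .] }  — 2 reduces
  I2: { [F → , . ; d] }  — shift
  I3: { [C → ; . d C] }  — shift
  I4: { [C' → C .] }  — accept
  I5: { [C → F . c ;] }  — shift
  I6: { [C → c .] }  — reduce
  I7: { [F → d . * *] }  — shift
  I8: { [F → d * . *] }  — shift
  I9: { [F → d * * .] }  — reduce
  I10: { [C → F c . ;] }  — shift
  I11: { [C → F c ; .] }  — reduce
  I12: { [C → . *], [C → . ; d C], [C → . F c ;], [C → . c], [C → ; d . C], [F → . *], [F → . , ; d], [F → . d * *] }  — shift
  I13: { [C → ; d C .] }  — reduce
  I14: { [F → , ; . d] }  — shift
  I15: { [F → , ; d .] }  — reduce

I1 contains complete items [C → * .], [F → * .] — reduce-reduce conflict.

Answer: Yes — I1: [C → * .] vs [F → * .]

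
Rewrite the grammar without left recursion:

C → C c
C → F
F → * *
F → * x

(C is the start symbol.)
C → F C'
C' → c C'
C' → ε
F → * *
F → * x

C is directly left-recursive. The standard transformation for
  A → A α₁ | ... | A α_m | β₁ | ... | β_n
is
  A  → β₁ A' | ... | β_n A'
  A' → α₁ A' | ... | α_m A' | ε

C → F becomes C → F C'
C → C c becomes C' → c C'
Add C' → ε

Productions for other non-terminals are unchanged:
  F → * *
  F → * x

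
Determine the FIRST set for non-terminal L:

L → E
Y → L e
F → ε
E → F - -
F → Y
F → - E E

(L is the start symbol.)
To compute FIRST(L), examine every production with L on the left-hand side, reading each right-hand side left to right until a non-nullable symbol is reached.

FIRST sets of the other non-terminals involved (by the same procedure, iterated to a fixed point):
  FIRST(E) = { '-' }

From L → E:
  - E is a non-terminal: add FIRST(E) \ {ε} = { '-' }
    E is not nullable, so stop

Collecting: FIRST(L) = { '-' }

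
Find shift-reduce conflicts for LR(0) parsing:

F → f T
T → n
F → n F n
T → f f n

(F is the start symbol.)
Augment with F' → F and build the canonical LR(0) collection (I0 = CLOSURE({[F' → . F]}), then GOTO on every symbol after a dot until no new states appear). It has 11 states:
  I0: { [F → . f T], [F → . n F n], [F' → . F] }  — shift
  I1: { [F' → F .] }  — accept
  I2: { [F → f . T], [T → . f f n], [T → . n] }  — shift
  I3: { [F → . f T], [F → . n F n], [F → n . F n] }  — shift
  I4: { [F → n F . n] }  — shift
  I5: { [F → n F n .] }  — reduce
  I6: { [F → f T .] }  — reduce
  I7: { [T → f . f n] }  — shift
  I8: { [T → n .] }  — reduce
  I9: { [T → f f . n] }  — shift
  I10: { [T → f f n .] }  — reduce

No state contains both a complete item and a shift item.

Answer: No shift-reduce conflicts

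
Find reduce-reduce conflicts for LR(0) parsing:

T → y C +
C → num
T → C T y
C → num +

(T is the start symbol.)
A reduce-reduce conflict occurs when an LR(0) state has two complete items [A → α .] and [B → β .] — both call for a reduction, and with no lookahead the parser cannot choose between them.

Augment with T' → T and build the canonical LR(0) collection (I0 = CLOSURE({[T' → . T]}), then GOTO on every symbol after a dot until no new states appear). It has 10 states:
  I0: { [C → . num +], [C → . num], [T → . C T y], [T → . y C +], [T' → . T] }  — shift
  I1: { [C → . num +], [C → . num], [T → . C T y], [T → . y C +], [T → C . T y] }  — shift
  I2: { [T' → T .] }  — accept
  I3: { [C → num . +], [C → num .] }  — shift, reduce
  I4: { [C → . num +], [C → . num], [T → y . C +] }  — shift
  I5: { [T → y C . +] }  — shift
  I6: { [T → y C + .] }  — reduce
  I7: { [C → num + .] }  — reduce
  I8: { [T → C T . y] }  — shift
  I9: { [T → C T y .] }  — reduce

No state contains more than one complete item.

Answer: No reduce-reduce conflicts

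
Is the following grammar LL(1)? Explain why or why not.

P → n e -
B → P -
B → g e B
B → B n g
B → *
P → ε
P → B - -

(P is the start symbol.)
A grammar is LL(1) if for each non-terminal N with multiple productions, the predict sets of those productions are pairwise disjoint, where PREDICT(N → α) = (FIRST(α) \ {ε}) ∪ (FOLLOW(N) if α ⇒* ε).

Relevant sets:
  FIRST(B) = { '*', '-', 'g', 'n' }
  FIRST(P) = { '*', '-', 'g', 'n', ε }
  FOLLOW(P) = { $, '-' }

For P:
  PREDICT(P → n e '-') = { 'n' }
  PREDICT(P → ε) = { $, '-' }
  PREDICT(P → B '-' '-') = { '*', '-', 'g', 'n' }
For B:
  PREDICT(B → P '-') = { '*', '-', 'g', 'n' }
  PREDICT(B → g e B) = { 'g' }
  PREDICT(B → B n g) = { '*', '-', 'g', 'n' }
  PREDICT(B → '*') = { '*' }

Conflict found: Predict set conflict for P: { 'n' }
The grammar is NOT LL(1).

Answer: No. Predict set conflict for P: { 'n' }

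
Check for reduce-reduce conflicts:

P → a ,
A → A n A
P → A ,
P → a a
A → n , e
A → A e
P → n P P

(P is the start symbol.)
No reduce-reduce conflicts

A reduce-reduce conflict occurs when an LR(0) state has two complete items [A → α .] and [B → β .] — both call for a reduction, and with no lookahead the parser cannot choose between them.

Augment with P' → P and build the canonical LR(0) collection (I0 = CLOSURE({[P' → . P]}), then GOTO on every symbol after a dot until no new states appear). It has 16 states:
  I0: { [A → . A e], [A → . A n A], [A → . n , e], [P → . A ,], [P → . a ,], [P → . a a], [P → . n P P], [P' → . P] }  — shift
  I1: { [A → A . e], [A → A . n A], [P → A . ,] }  — shift
  I2: { [P' → P .] }  — accept
  I3: { [P → a . ,], [P → a . a] }  — shift
  I4: { [A → . A e], [A → . A n A], [A → . n , e], [A → n . , e], [P → . A ,], [P → . a ,], [P → . a a], [P → . n P P], [P → n . P P] }  — shift
  I5: { [A → n , . e] }  — shift
  I6: { [A → . A e], [A → . A n A], [A → . n , e], [P → . A ,], [P → . a ,], [P → . a a], [P → . n P P], [P → n P . P] }  — shift
  I7: { [P → n P P .] }  — reduce
  I8: { [A → n , e .] }  — reduce
  I9: { [P → a , .] }  — reduce
  I10: { [P → a a .] }  — reduce
  I11: { [P → A , .] }  — reduce
  I12: { [A → A e .] }  — reduce
  I13: { [A → . A e], [A → . A n A], [A → . n , e], [A → A n . A] }  — shift
  I14: { [A → A . e], [A → A . n A], [A → A n A .] }  — shift, reduce
  I15: { [A → n . , e] }  — shift

No state contains more than one complete item.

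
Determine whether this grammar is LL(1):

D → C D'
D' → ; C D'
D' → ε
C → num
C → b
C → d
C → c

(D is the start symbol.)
Yes, the grammar is LL(1).

A grammar is LL(1) if for each non-terminal N with multiple productions, the predict sets of those productions are pairwise disjoint, where PREDICT(N → α) = (FIRST(α) \ {ε}) ∪ (FOLLOW(N) if α ⇒* ε).

Relevant sets:
  FOLLOW(D') = { $ }

For D':
  PREDICT(D' → ';' C D') = { ';' }
  PREDICT(D' → ε) = { $ }
For C:
  PREDICT(C → num) = { 'num' }
  PREDICT(C → b) = { 'b' }
  PREDICT(C → d) = { 'd' }
  PREDICT(C → c) = { 'c' }
D has a single production, so nothing to check there.

All predict sets are disjoint. The grammar IS LL(1).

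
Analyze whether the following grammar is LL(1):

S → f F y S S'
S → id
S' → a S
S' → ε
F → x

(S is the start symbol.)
No. Predict set conflict for S': { 'a' }

A grammar is LL(1) if for each non-terminal N with multiple productions, the predict sets of those productions are pairwise disjoint, where PREDICT(N → α) = (FIRST(α) \ {ε}) ∪ (FOLLOW(N) if α ⇒* ε).

Relevant sets:
  FOLLOW(S') = { $, 'a' }

For S:
  PREDICT(S → f F y S S') = { 'f' }
  PREDICT(S → id) = { 'id' }
For S':
  PREDICT(S' → a S) = { 'a' }
  PREDICT(S' → ε) = { $, 'a' }
F has a single production, so nothing to check there.

Conflict found: Predict set conflict for S': { 'a' }
The grammar is NOT LL(1).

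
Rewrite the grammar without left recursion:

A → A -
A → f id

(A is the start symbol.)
A → f id A'
A' → - A'
A' → ε

A is directly left-recursive. The standard transformation for
  A → A α₁ | ... | A α_m | β₁ | ... | β_n
is
  A  → β₁ A' | ... | β_n A'
  A' → α₁ A' | ... | α_m A' | ε

A → f id becomes A → f id A'
A → A - becomes A' → - A'
Add A' → ε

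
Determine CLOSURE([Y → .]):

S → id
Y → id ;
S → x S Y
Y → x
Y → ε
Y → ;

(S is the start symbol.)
{ [Y → .] }

To compute CLOSURE, for each item [A → α.Bβ] where B is a non-terminal, add [B → .γ] for all productions B → γ; repeat for the newly added items until nothing changes.

Start with: [Y → .]
The dot is at the end, so nothing is added.

CLOSURE = { [Y → .] }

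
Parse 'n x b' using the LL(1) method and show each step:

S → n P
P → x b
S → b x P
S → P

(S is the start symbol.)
LL(1) parsing maintains a stack (initially the start symbol over $) and the input. At each step: if the stack top is a terminal, match it against the current input token; if it is a non-terminal N, replace it with the RHS of M[N, lookahead] (the unique production whose predict set contains the lookahead).

Stack is shown with the top on the left.

Stack  Input    Action
----------------------
S $    n x b $  output S → n P
n P $  n x b $  match 'n'
P $    x b $    output P → x b
x b $  x b $    match 'x'
b $    b $      match 'b'
$      $        accept

The string is accepted.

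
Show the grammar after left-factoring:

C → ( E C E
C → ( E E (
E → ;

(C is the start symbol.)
Left-factoring transforms A → αβ₁ | αβ₂ into A → αA' and A' → β₁ | β₂
(α is the longest common prefix among the alternatives). Repeat until
no nonterminal has two alternatives with a common prefix.

Round 1: C has alternatives sharing prefix '( E'. Introduce C': C → ( E C'
  Add: C' → C E
  Add: C' → E (

No remaining common prefixes — done.

Resulting grammar:
C → ( E C'
C' → C E
C' → E (
E → ;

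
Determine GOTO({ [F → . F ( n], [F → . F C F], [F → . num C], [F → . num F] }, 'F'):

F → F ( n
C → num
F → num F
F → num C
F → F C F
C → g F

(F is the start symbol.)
{ [C → . g F], [C → . num], [F → F . ( n], [F → F . C F] }

GOTO(I, 'F') = CLOSURE({ [A → αX.β] : [A → α.Xβ] ∈ I, X = 'F' })

Items with dot before 'F', with the dot advanced:
  [F → . F ( n] → [F → F . ( n]
  [F → . F C F] → [F → F . C F]
Closure of the advanced items:
  [F → F . C F] has the dot before C: add [C → . num], [C → . g F]

GOTO = { [C → . g F], [C → . num], [F → F . ( n], [F → F . C F] }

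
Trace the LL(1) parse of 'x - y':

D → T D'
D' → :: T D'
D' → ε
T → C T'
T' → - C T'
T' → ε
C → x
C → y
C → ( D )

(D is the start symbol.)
LL(1) parsing maintains a stack (initially the start symbol over $) and the input. At each step: if the stack top is a terminal, match it against the current input token; if it is a non-terminal N, replace it with the RHS of M[N, lookahead] (the unique production whose predict set contains the lookahead).

Stack is shown with the top on the left.

Stack        Input    Action
----------------------------
D $          x - y $  output D → T D'
T D' $       x - y $  output T → C T'
C T' D' $    x - y $  output C → x
x T' D' $    x - y $  match 'x'
T' D' $      - y $    output T' → - C T'
- C T' D' $  - y $    match '-'
C T' D' $    y $      output C → y
y T' D' $    y $      match 'y'
T' D' $      $        output T' → ε
D' $         $        output D' → ε
$            $        accept

The string is accepted.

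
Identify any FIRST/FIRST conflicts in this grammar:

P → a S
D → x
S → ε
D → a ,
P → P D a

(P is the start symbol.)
Yes. P → a S / P → P D a on { 'a' }

A FIRST/FIRST conflict occurs when two productions N → α and N → β for the same non-terminal have FIRST(α) ∩ FIRST(β) ≠ ∅ (with ε ∈ FIRST of a nullable right-hand side, so two nullable alternatives also conflict).

FIRST sets of the non-terminals at (or reachable through a nullable prefix from) the front of some alternative:
  FIRST(P) = { 'a' }

Productions for P:
  P → a S: FIRST = { 'a' }
  P → P D a: FIRST = { 'a' }
Productions for D:
  D → x: FIRST = { 'x' }
  D → a ,: FIRST = { 'a' }
S has only one production, so no FIRST/FIRST conflict is possible there.

Conflict for P: P → a S and P → P D a
  Overlap: { 'a' }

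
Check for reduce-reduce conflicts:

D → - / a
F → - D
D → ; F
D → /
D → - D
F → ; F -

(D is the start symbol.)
No reduce-reduce conflicts

A reduce-reduce conflict occurs when an LR(0) state has two complete items [A → α .] and [B → β .] — both call for a reduction, and with no lookahead the parser cannot choose between them.

Augment with D' → D and build the canonical LR(0) collection (I0 = CLOSURE({[D' → . D]}), then GOTO on every symbol after a dot until no new states appear). It has 14 states:
  I0: { [D → . - / a], [D → . - D], [D → . /], [D → . ; F], [D' → . D] }  — shift
  I1: { [D → - . / a], [D → - . D], [D → . - / a], [D → . - D], [D → . /], [D → . ; F] }  — shift
  I2: { [D → / .] }  — reduce
  I3: { [D → ; . F], [F → . - D], [F → . ; F -] }  — shift
  I4: { [D' → D .] }  — accept
  I5: { [D → . - / a], [D → . - D], [D → . /], [D → . ; F], [F → - . D] }  — shift
  I6: { [F → . - D], [F → . ; F -], [F → ; . F -] }  — shift
  I7: { [D → ; F .] }  — reduce
  I8: { [F → ; F . -] }  — shift
  I9: { [F → ; F - .] }  — reduce
  I10: { [F → - D .] }  — reduce
  I11: { [D → - / . a], [D → / .] }  — shift, reduce
  I12: { [D → - D .] }  — reduce
  I13: { [D → - / a .] }  — reduce

No state contains more than one complete item.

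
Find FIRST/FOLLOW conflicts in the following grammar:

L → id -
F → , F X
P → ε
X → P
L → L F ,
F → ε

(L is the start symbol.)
A FIRST/FOLLOW conflict occurs when a non-terminal N has a nullable alternative N → β (β ⇒* ε) and another alternative N → α with FIRST(α) ∩ FOLLOW(N) ≠ ∅: on such a lookahead the parser cannot decide between expanding α and letting N vanish via β.

Nullable non-terminals: F, P, X.

F: nullable alternative(s) F → ε; FOLLOW(F) = { ',' }
  F → , F X: FIRST \ {ε} = { ',' } — overlaps FOLLOW(F) on { ',' }: CONFLICT
  F → ε: FIRST \ {ε} = { } — this is the only nullable alternative, skip
P has a nullable alternative but only one production, so nothing to check.
X has a nullable alternative but only one production, so nothing to check.

L has no nullable alternative, so no FIRST/FOLLOW check is needed there.

So the grammar has 1 FIRST/FOLLOW conflict (marked CONFLICT above).

Answer: Yes. F → ',' F X with FOLLOW(F) on { ',' }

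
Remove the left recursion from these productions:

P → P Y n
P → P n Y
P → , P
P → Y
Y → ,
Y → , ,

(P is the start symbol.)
P → , P P'
P → Y P'
P' → Y n P'
P' → n Y P'
P' → ε
Y → ,
Y → , ,

P is directly left-recursive. The standard transformation for
  A → A α₁ | ... | A α_m | β₁ | ... | β_n
is
  A  → β₁ A' | ... | β_n A'
  A' → α₁ A' | ... | α_m A' | ε

P → , P becomes P → , P P'
P → Y becomes P → Y P'
P → P Y n becomes P' → Y n P'
P → P n Y becomes P' → n Y P'
Add P' → ε

Productions for other non-terminals are unchanged:
  Y → ,
  Y → , ,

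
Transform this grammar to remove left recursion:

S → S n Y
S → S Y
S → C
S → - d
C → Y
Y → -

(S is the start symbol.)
S → C S'
S → - d S'
S' → n Y S'
S' → Y S'
S' → ε
C → Y
Y → -

S is directly left-recursive. The standard transformation for
  A → A α₁ | ... | A α_m | β₁ | ... | β_n
is
  A  → β₁ A' | ... | β_n A'
  A' → α₁ A' | ... | α_m A' | ε

S → C becomes S → C S'
S → - d becomes S → - d S'
S → S n Y becomes S' → n Y S'
S → S Y becomes S' → Y S'
Add S' → ε

Productions for other non-terminals are unchanged:
  C → Y
  Y → -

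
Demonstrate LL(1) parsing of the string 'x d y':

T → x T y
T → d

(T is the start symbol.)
LL(1) parsing maintains a stack (initially the start symbol over $) and the input. At each step: if the stack top is a terminal, match it against the current input token; if it is a non-terminal N, replace it with the RHS of M[N, lookahead] (the unique production whose predict set contains the lookahead).

Stack is shown with the top on the left.

Stack    Input    Action
------------------------
T $      x d y $  output T → x T y
x T y $  x d y $  match 'x'
T y $    d y $    output T → d
d y $    d y $    match 'd'
y $      y $      match 'y'
$        $        accept

The string is accepted.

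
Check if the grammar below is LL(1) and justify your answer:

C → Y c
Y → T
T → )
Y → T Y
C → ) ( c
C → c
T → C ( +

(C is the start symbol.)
No. Predict set conflict for C: { ')' }

A grammar is LL(1) if for each non-terminal N with multiple productions, the predict sets of those productions are pairwise disjoint, where PREDICT(N → α) = (FIRST(α) \ {ε}) ∪ (FOLLOW(N) if α ⇒* ε).

Relevant sets:
  FIRST(Y) = { ')', 'c' }
  FIRST(T) = { ')', 'c' }
  FIRST(C) = { ')', 'c' }

For C:
  PREDICT(C → Y c) = { ')', 'c' }
  PREDICT(C → ')' '(' c) = { ')' }
  PREDICT(C → c) = { 'c' }
For Y:
  PREDICT(Y → T) = { ')', 'c' }
  PREDICT(Y → T Y) = { ')', 'c' }
For T:
  PREDICT(T → ')') = { ')' }
  PREDICT(T → C '(' '+') = { ')', 'c' }

Conflict found: Predict set conflict for C: { ')' }
The grammar is NOT LL(1).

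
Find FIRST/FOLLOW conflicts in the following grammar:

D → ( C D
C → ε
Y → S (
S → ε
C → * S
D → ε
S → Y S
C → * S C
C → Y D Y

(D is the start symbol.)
Yes. D → '(' C D with FOLLOW(D) on { '(' }; C → Y D Y with FOLLOW(C) on { '(' }; S → Y S with FOLLOW(S) on { '(' }

A FIRST/FOLLOW conflict occurs when a non-terminal N has a nullable alternative N → β (β ⇒* ε) and another alternative N → α with FIRST(α) ∩ FOLLOW(N) ≠ ∅: on such a lookahead the parser cannot decide between expanding α and letting N vanish via β.

Nullable non-terminals: C, D, S.
FIRST sets used below: FIRST(Y) = { '(' }

C: nullable alternative(s) C → ε; FOLLOW(C) = { $, '(' }
  C → ε: FIRST \ {ε} = { } — this is the only nullable alternative, skip
  C → * S: FIRST \ {ε} = { '*' } — disjoint from FOLLOW(C)
  C → * S C: FIRST \ {ε} = { '*' } — disjoint from FOLLOW(C)
  C → Y D Y: FIRST \ {ε} = { '(' } — overlaps FOLLOW(C) on { '(' }: CONFLICT

D: nullable alternative(s) D → ε; FOLLOW(D) = { $, '(' }
  D → ( C D: FIRST \ {ε} = { '(' } — overlaps FOLLOW(D) on { '(' }: CONFLICT
  D → ε: FIRST \ {ε} = { } — this is the only nullable alternative, skip

S: nullable alternative(s) S → ε; FOLLOW(S) = { $, '(', '*' }
  S → ε: FIRST \ {ε} = { } — this is the only nullable alternative, skip
  S → Y S: FIRST \ {ε} = { '(' } — overlaps FOLLOW(S) on { '(' }: CONFLICT

Y has no nullable alternative, so no FIRST/FOLLOW check is needed there.

So the grammar has 3 FIRST/FOLLOW conflicts (marked CONFLICT above).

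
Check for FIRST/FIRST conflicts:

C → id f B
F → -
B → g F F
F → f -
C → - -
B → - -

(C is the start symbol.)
No FIRST/FIRST conflicts.

Productions for C:
  C → id f B: FIRST = { 'id' }
  C → - -: FIRST = { '-' }
Productions for F:
  F → -: FIRST = { '-' }
  F → f -: FIRST = { 'f' }
Productions for B:
  B → g F F: FIRST = { 'g' }
  B → - -: FIRST = { '-' }

All alternatives of each non-terminal have pairwise disjoint FIRST sets.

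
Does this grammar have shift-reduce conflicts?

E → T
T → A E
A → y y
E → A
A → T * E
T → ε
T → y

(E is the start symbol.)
A shift-reduce conflict occurs when an LR(0) state has both:
  - a complete (reduce) item [A → α .] (dot at the end), and
  - a shift item [B → β . c γ] (dot before a terminal).

Augment with E' → E and build the canonical LR(0) collection (I0 = CLOSURE({[E' → . E]}), then GOTO on every symbol after a dot until no new states appear). It has 9 states:
  I0: { [A → . T * E], [A → . y y], [E → . A], [E → . T], [E' → . E], [T → . A E], [T → . y], [T → .] }  — shift, reduce
  I1: { [A → . T * E], [A → . y y], [E → . A], [E → . T], [E → A .], [T → . A E], [T → . y], [T → .], [T → A . E] }  — shift, 2 reduces
  I2: { [E' → E .] }  — accept
  I3: { [A → T . * E], [E → T .] }  — shift, reduce
  I4: { [A → y . y], [T → y .] }  — shift, reduce
  I5: { [A → y y .] }  — reduce
  I6: { [A → . T * E], [A → . y y], [A → T * . E], [E → . A], [E → . T], [T → . A E], [T → . y], [T → .] }  — shift, reduce
  I7: { [A → T * E .] }  — reduce
  I8: { [T → A E .] }  — reduce

I0 contains reduce item [T → .] and shift items [A → . y y], [T → . y] — shift-reduce conflict.
I1 contains reduce items [E → A .], [T → .] and shift items [A → . y y], [T → . y] — shift-reduce conflict.
I3 contains reduce item [E → T .] and shift item [A → T . * E] — shift-reduce conflict.
I4 contains reduce item [T → y .] and shift item [A → y . y] — shift-reduce conflict.
I6 contains reduce item [T → .] and shift items [A → . y y], [T → . y] — shift-reduce conflict.

Answer: Yes — I0: [T → .] vs [A → . y y]; I1: [E → A .] vs [A → . y y]; I3: [E → T .] vs [A → T . * E]; I4: [T → y .] vs [A → y . y]; I6: [T → .] vs [A → . y y]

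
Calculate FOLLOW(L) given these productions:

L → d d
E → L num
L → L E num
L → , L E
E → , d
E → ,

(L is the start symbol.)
{ $, ',', 'd', 'num' }

L is the start symbol, so $ ∈ FOLLOW(L).
In E → L num: L is followed by num, add FIRST(num) \ {ε} = { 'num' }
In L → L E num: L is followed by E num, add FIRST(E num) \ {ε} = { ',', 'd' }
In L → , L E: L is followed by E, add FIRST(E) \ {ε} = { ',', 'd' }

Taking the union: FOLLOW(L) = { $, ',', 'd', 'num' }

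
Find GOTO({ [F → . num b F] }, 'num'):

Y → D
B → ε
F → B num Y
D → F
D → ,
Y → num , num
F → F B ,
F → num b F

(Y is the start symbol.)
GOTO(I, 'num') = CLOSURE({ [A → αX.β] : [A → α.Xβ] ∈ I, X = 'num' })

Items with dot before 'num', with the dot advanced:
  [F → . num b F] → [F → num . b F]
Closure adds nothing (no advanced item has the dot before a non-terminal).

GOTO = { [F → num . b F] }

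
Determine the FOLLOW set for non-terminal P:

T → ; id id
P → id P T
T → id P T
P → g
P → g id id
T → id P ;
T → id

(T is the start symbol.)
{ ';', 'id' }

In P → id P T: P is followed by T, add FIRST(T) \ {ε} = { ';', 'id' }
In T → id P T: P is followed by T, add FIRST(T) \ {ε} = { ';', 'id' }
In T → id P ;: P is followed by ';', add FIRST(';') \ {ε} = { ';' }

Taking the union: FOLLOW(P) = { ';', 'id' }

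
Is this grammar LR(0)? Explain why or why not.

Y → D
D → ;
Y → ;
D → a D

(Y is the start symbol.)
No. Reduce-reduce conflict: [D → ; .] and [Y → ; .]

A grammar is LR(0) if no state in the canonical LR(0) collection has:
  - both a shift item (dot before a terminal) and a complete item (shift-reduce conflict), or
  - two or more complete items (reduce-reduce conflict; the accept item [Y' → Y .] counts as a complete item here).

Augment with Y' → Y and build the canonical LR(0) collection (I0 = CLOSURE({[Y' → . Y]}), then GOTO on every symbol after a dot until no new states appear). It has 7 states:
  I0: { [D → . ;], [D → . a D], [Y → . ;], [Y → . D], [Y' → . Y] }  — shift
  I1: { [D → ; .], [Y → ; .] }  — 2 reduces
  I2: { [Y → D .] }  — reduce
  I3: { [Y' → Y .] }  — accept
  I4: { [D → . ;], [D → . a D], [D → a . D] }  — shift
  I5: { [D → ; .] }  — reduce
  I6: { [D → a D .] }  — reduce

Conflict in state I1:
  Reduce-reduce conflict: [D → ; .] and [Y → ; .]
So the grammar is NOT LR(0).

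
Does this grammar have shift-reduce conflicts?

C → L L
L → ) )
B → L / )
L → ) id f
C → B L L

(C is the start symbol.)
No shift-reduce conflicts

A shift-reduce conflict occurs when an LR(0) state has both:
  - a complete (reduce) item [A → α .] (dot at the end), and
  - a shift item [B → β . c γ] (dot before a terminal).

Augment with C' → C and build the canonical LR(0) collection (I0 = CLOSURE({[C' → . C]}), then GOTO on every symbol after a dot until no new states appear). It has 13 states:
  I0: { [B → . L / )], [C → . B L L], [C → . L L], [C' → . C], [L → . ) )], [L → . ) id f] }  — shift
  I1: { [L → ) . )], [L → ) . id f] }  — shift
  I2: { [C → B . L L], [L → . ) )], [L → . ) id f] }  — shift
  I3: { [C' → C .] }  — accept
  I4: { [B → L . / )], [C → L . L], [L → . ) )], [L → . ) id f] }  — shift
  I5: { [B → L / . )] }  — shift
  I6: { [C → L L .] }  — reduce
  I7: { [B → L / ) .] }  — reduce
  I8: { [C → B L . L], [L → . ) )], [L → . ) id f] }  — shift
  I9: { [C → B L L .] }  — reduce
  I10: { [L → ) ) .] }  — reduce
  I11: { [L → ) id . f] }  — shift
  I12: { [L → ) id f .] }  — reduce

No state contains both a complete item and a shift item.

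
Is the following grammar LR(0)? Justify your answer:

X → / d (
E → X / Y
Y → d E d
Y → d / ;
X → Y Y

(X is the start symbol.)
A grammar is LR(0) if no state in the canonical LR(0) collection has:
  - both a shift item (dot before a terminal) and a complete item (shift-reduce conflict), or
  - two or more complete items (reduce-reduce conflict; the accept item [X' → X .] counts as a complete item here).

Augment with X' → X and build the canonical LR(0) collection (I0 = CLOSURE({[X' → . X]}), then GOTO on every symbol after a dot until no new states appear). It has 15 states:
  I0: { [X → . / d (], [X → . Y Y], [X' → . X], [Y → . d / ;], [Y → . d E d] }  — shift
  I1: { [X → / . d (] }  — shift
  I2: { [X' → X .] }  — accept
  I3: { [X → Y . Y], [Y → . d / ;], [Y → . d E d] }  — shift
  I4: { [E → . X / Y], [X → . / d (], [X → . Y Y], [Y → . d / ;], [Y → . d E d], [Y → d . / ;], [Y → d . E d] }  — shift
  I5: { [X → / . d (], [Y → d / . ;] }  — shift
  I6: { [Y → d E . d] }  — shift
  I7: { [E → X . / Y] }  — shift
  I8: { [E → X / . Y], [Y → . d / ;], [Y → . d E d] }  — shift
  I9: { [E → X / Y .] }  — reduce
  I10: { [Y → d E d .] }  — reduce
  I11: { [Y → d / ; .] }  — reduce
  I12: { [X → / d . (] }  — shift
  I13: { [X → / d ( .] }  — reduce
  I14: { [X → Y Y .] }  — reduce

Every state is either a pure shift/goto state or contains exactly one complete item and nothing to shift — no conflicts. The grammar is LR(0).

Answer: Yes, the grammar is LR(0)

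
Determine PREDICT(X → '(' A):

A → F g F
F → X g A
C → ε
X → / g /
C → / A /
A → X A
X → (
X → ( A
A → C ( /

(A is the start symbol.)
PREDICT(X → '(' A) = (FIRST(RHS) \ {ε}) ∪ (FOLLOW(X) if ε ∈ FIRST(RHS), i.e. RHS ⇒* ε)
FIRST('(' A) = { '(' }
ε ∉ FIRST('(' A), so FOLLOW(X) is not added.
PREDICT(X → '(' A) = { '(' }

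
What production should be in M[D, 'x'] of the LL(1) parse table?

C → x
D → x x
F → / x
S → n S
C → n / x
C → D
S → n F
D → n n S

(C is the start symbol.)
To find M[D, 'x'], we find productions for D where 'x' is in the predict set (PREDICT(N → α) = (FIRST(α) \ {ε}) ∪ (FOLLOW(N) if α ⇒* ε)).

D → x x: PREDICT = { 'x' }
  'x' is in predict set, so this production goes in M[D, 'x']
D → n n S: PREDICT = { 'n' }

M[D, 'x'] = D → x x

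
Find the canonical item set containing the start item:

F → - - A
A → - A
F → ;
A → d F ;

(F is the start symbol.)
First, augment the grammar with F' → F
I₀ = CLOSURE({ [F' → . F] }):
  [F' → . F] has the dot before F: add [F → . - - A], [F → . ;]
No further items can be added.

I₀ = { [F → . - - A], [F → . ;], [F' → . F] }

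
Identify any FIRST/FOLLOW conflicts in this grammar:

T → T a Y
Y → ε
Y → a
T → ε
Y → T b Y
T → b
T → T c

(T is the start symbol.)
Yes. T → T a Y with FOLLOW(T) on { 'a', 'b', 'c' }; T → b with FOLLOW(T) on { 'b' }; T → T c with FOLLOW(T) on { 'a', 'b', 'c' }; Y → a with FOLLOW(Y) on { 'a' }; Y → T b Y with FOLLOW(Y) on { 'a', 'b', 'c' }

Nullable non-terminals: T, Y.
FIRST sets used below: FIRST(T) = { 'a', 'b', 'c', ε }

T: nullable alternative(s) T → ε; FOLLOW(T) = { $, 'a', 'b', 'c' }
  T → T a Y: FIRST \ {ε} = { 'a', 'b', 'c' } — overlaps FOLLOW(T) on { 'a', 'b', 'c' }: CONFLICT
  T → ε: FIRST \ {ε} = { } — this is the only nullable alternative, skip
  T → b: FIRST \ {ε} = { 'b' } — overlaps FOLLOW(T) on { 'b' }: CONFLICT
  T → T c: FIRST \ {ε} = { 'a', 'b', 'c' } — overlaps FOLLOW(T) on { 'a', 'b', 'c' }: CONFLICT

Y: nullable alternative(s) Y → ε; FOLLOW(Y) = { $, 'a', 'b', 'c' }
  Y → ε: FIRST \ {ε} = { } — this is the only nullable alternative, skip
  Y → a: FIRST \ {ε} = { 'a' } — overlaps FOLLOW(Y) on { 'a' }: CONFLICT
  Y → T b Y: FIRST \ {ε} = { 'a', 'b', 'c' } — overlaps FOLLOW(Y) on { 'a', 'b', 'c' }: CONFLICT

So the grammar has 5 FIRST/FOLLOW conflicts (marked CONFLICT above).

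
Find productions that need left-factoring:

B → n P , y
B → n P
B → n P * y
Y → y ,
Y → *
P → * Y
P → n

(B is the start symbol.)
Yes, B has productions with common prefix 'n P'

Left-factoring is needed when two productions for the same non-terminal
share a common prefix on the right-hand side.

Productions for B:
  B → n P , y
  B → n P
  B → n P * y
Productions for Y:
  Y → y ,
  Y → *
Productions for P:
  P → * Y
  P → n

Found common prefix 'n P' in productions for B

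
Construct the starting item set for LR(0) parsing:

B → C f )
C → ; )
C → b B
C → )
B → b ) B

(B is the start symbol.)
First, augment the grammar with B' → B
I₀ = CLOSURE({ [B' → . B] }):
  [B' → . B] has the dot before B: add [B → . C f )], [B → . b ) B]
  [B → . C f )] has the dot before C: add [C → . ; )], [C → . b B], [C → . )]
No further items can be added.

I₀ = { [B → . C f )], [B → . b ) B], [B' → . B], [C → . )], [C → . ; )], [C → . b B] }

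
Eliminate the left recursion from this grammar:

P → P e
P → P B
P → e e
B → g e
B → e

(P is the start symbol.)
P is directly left-recursive. The standard transformation for
  A → A α₁ | ... | A α_m | β₁ | ... | β_n
is
  A  → β₁ A' | ... | β_n A'
  A' → α₁ A' | ... | α_m A' | ε

P → e e becomes P → e e P'
P → P e becomes P' → e P'
P → P B becomes P' → B P'
Add P' → ε

Productions for other non-terminals are unchanged:
  B → g e
  B → e

Resulting grammar:
P → e e P'
P' → e P'
P' → B P'
P' → ε
B → g e
B → e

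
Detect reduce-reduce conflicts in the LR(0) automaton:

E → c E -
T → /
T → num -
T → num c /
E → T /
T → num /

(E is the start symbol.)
No reduce-reduce conflicts

A reduce-reduce conflict occurs when an LR(0) state has two complete items [A → α .] and [B → β .] — both call for a reduction, and with no lookahead the parser cannot choose between them.

Augment with E' → E and build the canonical LR(0) collection (I0 = CLOSURE({[E' → . E]}), then GOTO on every symbol after a dot until no new states appear). It has 13 states:
  I0: { [E → . T /], [E → . c E -], [E' → . E], [T → . /], [T → . num -], [T → . num /], [T → . num c /] }  — shift
  I1: { [T → / .] }  — reduce
  I2: { [E' → E .] }  — accept
  I3: { [E → T . /] }  — shift
  I4: { [E → . T /], [E → . c E -], [E → c . E -], [T → . /], [T → . num -], [T → . num /], [T → . num c /] }  — shift
  I5: { [T → num . -], [T → num . /], [T → num . c /] }  — shift
  I6: { [T → num - .] }  — reduce
  I7: { [T → num / .] }  — reduce
  I8: { [T → num c . /] }  — shift
  I9: { [T → num c / .] }  — reduce
  I10: { [E → c E . -] }  — shift
  I11: { [E → c E - .] }  — reduce
  I12: { [E → T / .] }  — reduce

No state contains more than one complete item.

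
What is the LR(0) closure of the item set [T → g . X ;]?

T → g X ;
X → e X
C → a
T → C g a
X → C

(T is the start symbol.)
To compute CLOSURE, for each item [A → α.Bβ] where B is a non-terminal, add [B → .γ] for all productions B → γ; repeat for the newly added items until nothing changes.

Start with: [T → g . X ;]
  [T → g . X ;] has the dot before X: add [X → . e X], [X → . C]
  [X → . C] has the dot before C: add [C → . a]
No further items can be added.

CLOSURE = { [C → . a], [T → g . X ;], [X → . C], [X → . e X] }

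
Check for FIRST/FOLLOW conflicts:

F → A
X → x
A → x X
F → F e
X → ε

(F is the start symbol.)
A FIRST/FOLLOW conflict occurs when a non-terminal N has a nullable alternative N → β (β ⇒* ε) and another alternative N → α with FIRST(α) ∩ FOLLOW(N) ≠ ∅: on such a lookahead the parser cannot decide between expanding α and letting N vanish via β.

Nullable non-terminals: X.

X: nullable alternative(s) X → ε; FOLLOW(X) = { $, 'e' }
  X → x: FIRST \ {ε} = { 'x' } — disjoint from FOLLOW(X)
  X → ε: FIRST \ {ε} = { } — this is the only nullable alternative, skip

A, F have no nullable alternative, so no FIRST/FOLLOW check is needed there.

No FIRST/FOLLOW conflicts found.

Answer: No FIRST/FOLLOW conflicts.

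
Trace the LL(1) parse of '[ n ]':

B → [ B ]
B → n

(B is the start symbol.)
Stack is shown with the top on the left.

Stack    Input    Action
------------------------
B $      [ n ] $  output B → [ B ]
[ B ] $  [ n ] $  match '['
B ] $    n ] $    output B → n
n ] $    n ] $    match 'n'
] $      ] $      match ']'
$        $        accept

The string is accepted.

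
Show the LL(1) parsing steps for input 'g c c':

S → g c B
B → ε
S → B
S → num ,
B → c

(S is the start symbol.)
LL(1) parsing maintains a stack (initially the start symbol over $) and the input. At each step: if the stack top is a terminal, match it against the current input token; if it is a non-terminal N, replace it with the RHS of M[N, lookahead] (the unique production whose predict set contains the lookahead).

Stack is shown with the top on the left.

Stack    Input    Action
------------------------
S $      g c c $  output S → g c B
g c B $  g c c $  match 'g'
c B $    c c $    match 'c'
B $      c $      output B → c
c $      c $      match 'c'
$        $        accept

The string is accepted.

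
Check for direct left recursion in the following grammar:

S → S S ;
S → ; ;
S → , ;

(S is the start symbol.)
S → S S ;: LEFT RECURSIVE (starts with S)
S → ; ;: starts with ';'
S → , ;: starts with ','

The grammar has direct left recursion on: S.

Answer: Yes, S is left-recursive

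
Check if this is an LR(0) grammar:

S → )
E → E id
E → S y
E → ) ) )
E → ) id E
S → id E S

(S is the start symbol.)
No. Shift-reduce conflict between [S → ) .] and [E → ) . ) )]

A grammar is LR(0) if no state in the canonical LR(0) collection has:
  - both a shift item (dot before a terminal) and a complete item (shift-reduce conflict), or
  - two or more complete items (reduce-reduce conflict; the accept item [S' → S .] counts as a complete item here).

Augment with S' → S and build the canonical LR(0) collection (I0 = CLOSURE({[S' → . S]}), then GOTO on every symbol after a dot until no new states appear). It has 15 states:
  I0: { [S → . )], [S → . id E S], [S' → . S] }  — shift
  I1: { [S → ) .] }  — reduce
  I2: { [S' → S .] }  — accept
  I3: { [E → . ) ) )], [E → . ) id E], [E → . E id], [E → . S y], [S → . )], [S → . id E S], [S → id . E S] }  — shift
  I4: { [E → ) . ) )], [E → ) . id E], [S → ) .] }  — shift, reduce
  I5: { [E → E . id], [S → . )], [S → . id E S], [S → id E . S] }  — shift
  I6: { [E → S . y] }  — shift
  I7: { [E → S y .] }  — reduce
  I8: { [S → id E S .] }  — reduce
  I9: { [E → . ) ) )], [E → . ) id E], [E → . E id], [E → . S y], [E → E id .], [S → . )], [S → . id E S], [S → id . E S] }  — shift, reduce
  I10: { [E → ) ) . )] }  — shift
  I11: { [E → ) id . E], [E → . ) ) )], [E → . ) id E], [E → . E id], [E → . S y], [S → . )], [S → . id E S] }  — shift
  I12: { [E → ) id E .], [E → E . id] }  — shift, reduce
  I13: { [E → E id .] }  — reduce
  I14: { [E → ) ) ) .] }  — reduce

Conflict in state I4:
  Shift-reduce conflict between [S → ) .] and [E → ) . ) )]
So the grammar is NOT LR(0).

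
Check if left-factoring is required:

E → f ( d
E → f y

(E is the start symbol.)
Yes, E has productions with common prefix 'f'

Left-factoring is needed when two productions for the same non-terminal
share a common prefix on the right-hand side.

Productions for E:
  E → f ( d
  E → f y

Found common prefix 'f' in productions for E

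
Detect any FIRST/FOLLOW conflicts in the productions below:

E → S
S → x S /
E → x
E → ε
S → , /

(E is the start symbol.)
No FIRST/FOLLOW conflicts.

A FIRST/FOLLOW conflict occurs when a non-terminal N has a nullable alternative N → β (β ⇒* ε) and another alternative N → α with FIRST(α) ∩ FOLLOW(N) ≠ ∅: on such a lookahead the parser cannot decide between expanding α and letting N vanish via β.

Nullable non-terminals: E.
FIRST sets used below: FIRST(S) = { ',', 'x' }

E: nullable alternative(s) E → ε; FOLLOW(E) = { $ }
  E → S: FIRST \ {ε} = { ',', 'x' } — disjoint from FOLLOW(E)
  E → x: FIRST \ {ε} = { 'x' } — disjoint from FOLLOW(E)
  E → ε: FIRST \ {ε} = { } — this is the only nullable alternative, skip

S has no nullable alternative, so no FIRST/FOLLOW check is needed there.

No FIRST/FOLLOW conflicts found.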